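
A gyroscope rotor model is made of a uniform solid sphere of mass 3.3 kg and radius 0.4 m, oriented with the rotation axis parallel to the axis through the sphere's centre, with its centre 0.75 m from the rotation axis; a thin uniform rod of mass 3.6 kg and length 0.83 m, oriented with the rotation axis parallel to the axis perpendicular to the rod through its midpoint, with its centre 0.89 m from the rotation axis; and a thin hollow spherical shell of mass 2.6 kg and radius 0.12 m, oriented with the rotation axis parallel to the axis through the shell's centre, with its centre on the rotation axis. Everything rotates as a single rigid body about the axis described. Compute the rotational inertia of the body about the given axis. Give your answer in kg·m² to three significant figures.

Solid sphere: I_cm = (2/5)MR² = (2/5)(3.3)(0.4)² = 0.2112 kg·m²; centre at d = 0.75 m, so I = I_cm + Md² gives I = 0.2112 + (3.3)(0.75)² = 2.0675 kg·m².
Thin rod: I_cm = (1/12)ML² = (1/12)(3.6)(0.83)² = 0.20667 kg·m²; centre at d = 0.89 m, so I = I_cm + Md² gives I = 0.20667 + (3.6)(0.89)² = 3.0582 kg·m².
Spherical shell: I_cm = (2/3)MR² = (2/3)(2.6)(0.12)² = 0.02496 kg·m²; axis through the centre, so I = 0.02496 kg·m².
Total I = 2.0675 + 3.0582 + 0.02496 = 5.1506 kg·m².

5.15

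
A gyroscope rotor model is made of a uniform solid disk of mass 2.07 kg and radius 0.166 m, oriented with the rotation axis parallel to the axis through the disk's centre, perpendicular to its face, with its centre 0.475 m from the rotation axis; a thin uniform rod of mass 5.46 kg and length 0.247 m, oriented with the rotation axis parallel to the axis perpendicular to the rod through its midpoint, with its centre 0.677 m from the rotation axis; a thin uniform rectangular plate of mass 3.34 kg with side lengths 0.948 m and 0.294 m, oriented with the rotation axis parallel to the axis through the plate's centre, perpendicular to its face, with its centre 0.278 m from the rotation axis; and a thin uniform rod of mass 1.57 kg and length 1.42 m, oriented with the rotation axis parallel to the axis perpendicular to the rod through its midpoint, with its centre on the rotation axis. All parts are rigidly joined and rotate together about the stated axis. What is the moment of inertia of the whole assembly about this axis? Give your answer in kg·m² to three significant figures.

3.82

Solid disk: I_cm = (1/2)MR² = (1/2)(2.07)(0.166)² = 0.02852 kg·m²; centre at d = 0.475 m, so the parallel axis theorem gives I = 0.02852 + (2.07)(0.475)² = 0.49556 kg·m².
Thin rod: I_cm = (1/12)ML² = (1/12)(5.46)(0.247)² = 0.027759 kg·m²; centre at d = 0.677 m, so the parallel axis theorem gives I = 0.027759 + (5.46)(0.677)² = 2.5302 kg·m².
Rectangular plate: I_cm = (1/12)M(a²+b²) = (1/12)(3.34)[(0.948)² + (0.294)²] = 0.2742 kg·m²; centre at d = 0.278 m, so the parallel axis theorem gives I = 0.2742 + (3.34)(0.278)² = 0.53233 kg·m².
Thin rod: I_cm = (1/12)ML² = (1/12)(1.57)(1.42)² = 0.26381 kg·m²; axis through the centre, so I = 0.26381 kg·m².
Total I = 0.49556 + 2.5302 + 0.53233 + 0.26381 = 3.8219 kg·m².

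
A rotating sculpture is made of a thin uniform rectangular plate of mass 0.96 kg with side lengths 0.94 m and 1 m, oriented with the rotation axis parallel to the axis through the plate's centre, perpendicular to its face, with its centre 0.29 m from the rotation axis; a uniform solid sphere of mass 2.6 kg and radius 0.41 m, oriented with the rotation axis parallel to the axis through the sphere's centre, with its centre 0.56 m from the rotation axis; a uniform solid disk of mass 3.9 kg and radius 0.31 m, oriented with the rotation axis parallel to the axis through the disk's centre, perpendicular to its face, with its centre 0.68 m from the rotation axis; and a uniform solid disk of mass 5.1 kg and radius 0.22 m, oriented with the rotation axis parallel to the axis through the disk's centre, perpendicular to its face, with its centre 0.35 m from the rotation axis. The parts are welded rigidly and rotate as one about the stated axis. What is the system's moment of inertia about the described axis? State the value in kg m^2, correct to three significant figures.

Rectangular plate: I_cm = (1/12)M(a²+b²) = (1/12)(0.96)[(0.94)² + (1)²] = 0.15069 kg m^2; centre at d = 0.29 m, so I = I_cm + Md² gives I = 0.15069 + (0.96)(0.29)² = 0.23142 kg m^2.
Solid sphere: I_cm = (2/5)MR² = (2/5)(2.6)(0.41)² = 0.17482 kg m^2; centre at d = 0.56 m, so I = I_cm + Md² gives I = 0.17482 + (2.6)(0.56)² = 0.99018 kg m^2.
Solid disk: I_cm = (1/2)MR² = (1/2)(3.9)(0.31)² = 0.1874 kg m^2; centre at d = 0.68 m, so I = I_cm + Md² gives I = 0.1874 + (3.9)(0.68)² = 1.9908 kg m^2.
Solid disk: I_cm = (1/2)MR² = (1/2)(5.1)(0.22)² = 0.12342 kg m^2; centre at d = 0.35 m, so I = I_cm + Md² gives I = 0.12342 + (5.1)(0.35)² = 0.74817 kg m^2.
Total I = 0.23142 + 0.99018 + 1.9908 + 0.74817 = 3.9605 kg m^2.

3.96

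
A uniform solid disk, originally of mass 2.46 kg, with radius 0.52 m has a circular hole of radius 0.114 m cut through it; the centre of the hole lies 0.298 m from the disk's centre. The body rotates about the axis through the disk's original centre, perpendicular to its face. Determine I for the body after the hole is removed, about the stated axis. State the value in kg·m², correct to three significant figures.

Unpierced body about its centre: I₀ = (1/2)MR² = (1/2)(2.46)(0.52)² = 0.33259 kg·m².
The removed disk has mass m = M·(r/R)² = (2.46)(0.114/0.52)² = 0.11823 kg (same uniform areal density).
Its moment of inertia about the rotation axis (parallel-axis theorem): I_hole = (1/2)mr² + md² = (1/2)(0.11823)(0.114)² + (0.11823)(0.298)² = 0.011268 kg·m².
Treating the hole as negative mass, I = I₀ − I_hole = 0.33259 − 0.011268 = 0.32132 kg·m².

0.321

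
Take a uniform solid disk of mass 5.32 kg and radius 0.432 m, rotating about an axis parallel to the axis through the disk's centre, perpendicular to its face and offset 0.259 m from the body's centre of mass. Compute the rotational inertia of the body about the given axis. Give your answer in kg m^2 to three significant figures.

0.853

I_cm = (1/2)MR² = (1/2)(5.32)(0.432)² = 0.49642 kg m^2; centre at d = 0.259 m, so I = I_cm + Md² gives I = 0.49642 + (5.32)(0.259)² = 0.85329 kg m^2.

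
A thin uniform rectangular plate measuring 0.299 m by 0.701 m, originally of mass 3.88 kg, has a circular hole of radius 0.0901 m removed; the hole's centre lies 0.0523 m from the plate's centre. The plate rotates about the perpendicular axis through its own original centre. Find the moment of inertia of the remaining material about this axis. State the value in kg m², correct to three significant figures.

0.185

Unpierced body about its centre: I₀ = (1/12)M(a²+b²) = (1/12)(3.88)[(0.299)² + (0.701)²] = 0.18779 kg m².
The removed disk has mass m = M·πr²/(ab) = (3.88)·π(0.0901)²/(0.299·0.701) = 0.47211 kg (same uniform areal density).
Its moment of inertia about the rotation axis (parallel-axis theorem): I_hole = (1/2)mr² + md² = (1/2)(0.47211)(0.0901)² + (0.47211)(0.0523)² = 0.0032076 kg m².
Treating the hole as negative mass, I = I₀ − I_hole = 0.18779 − 0.0032076 = 0.18459 kg m².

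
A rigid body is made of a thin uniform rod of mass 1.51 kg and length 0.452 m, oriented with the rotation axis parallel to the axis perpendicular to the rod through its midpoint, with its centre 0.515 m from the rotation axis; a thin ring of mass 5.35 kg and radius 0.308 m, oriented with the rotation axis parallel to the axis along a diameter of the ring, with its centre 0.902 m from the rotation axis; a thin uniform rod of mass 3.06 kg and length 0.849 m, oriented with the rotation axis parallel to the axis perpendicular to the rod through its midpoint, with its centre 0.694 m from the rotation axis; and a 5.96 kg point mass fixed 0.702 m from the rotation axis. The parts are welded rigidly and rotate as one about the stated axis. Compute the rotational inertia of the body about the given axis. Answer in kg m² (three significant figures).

9.63

Thin rod: I_cm = (1/12)ML² = (1/12)(1.51)(0.452)² = 0.025708 kg m²; centre at d = 0.515 m, so I = I_cm + Md² gives I = 0.025708 + (1.51)(0.515)² = 0.4262 kg m².
Thin ring: I_cm = (1/2)MR² = (1/2)(5.35)(0.308)² = 0.25376 kg m²; centre at d = 0.902 m, so I = I_cm + Md² gives I = 0.25376 + (5.35)(0.902)² = 4.6065 kg m².
Thin rod: I_cm = (1/12)ML² = (1/12)(3.06)(0.849)² = 0.1838 kg m²; centre at d = 0.694 m, so I = I_cm + Md² gives I = 0.1838 + (3.06)(0.694)² = 1.6576 kg m².
Point mass: I_cm = 0; centre at d = 0.702 m, so I = I_cm + Md² gives I = 0 + (5.96)(0.702)² = 2.9371 kg m².
Total I = 0.4262 + 4.6065 + 1.6576 + 2.9371 = 9.6275 kg m².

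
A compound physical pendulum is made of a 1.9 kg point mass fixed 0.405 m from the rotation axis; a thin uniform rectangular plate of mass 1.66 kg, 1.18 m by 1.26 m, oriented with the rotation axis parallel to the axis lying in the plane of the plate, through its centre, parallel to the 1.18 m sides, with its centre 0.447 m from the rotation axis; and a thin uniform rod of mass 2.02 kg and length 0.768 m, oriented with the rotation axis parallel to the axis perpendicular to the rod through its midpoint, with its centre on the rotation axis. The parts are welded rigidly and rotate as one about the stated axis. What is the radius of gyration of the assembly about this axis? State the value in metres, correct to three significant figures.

Point mass: I_cm = 0; centre at d = 0.405 m, so the parallel axis theorem gives I = 0 + (1.9)(0.405)² = 0.31165 kg m².
Rectangular plate: I_cm = (1/12)Mb² = (1/12)(1.66)(1.26)² = 0.21962 kg m²; centre at d = 0.447 m, so the parallel axis theorem gives I = 0.21962 + (1.66)(0.447)² = 0.5513 kg m².
Thin rod: I_cm = (1/12)ML² = (1/12)(2.02)(0.768)² = 0.099287 kg m²; axis through the centre, so I = 0.099287 kg m².
Total I = 0.96224 kg m²; total mass M = 5.58 kg.
k = √(I/M) = √(0.96224/5.58) = 0.41526 m.

0.415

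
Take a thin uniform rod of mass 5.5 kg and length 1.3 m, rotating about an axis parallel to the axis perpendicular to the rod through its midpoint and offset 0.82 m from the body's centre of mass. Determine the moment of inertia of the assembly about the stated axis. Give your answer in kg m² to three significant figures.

I_cm = (1/12)ML² = (1/12)(5.5)(1.3)² = 0.77458 kg m²; centre at d = 0.82 m, so I = I_cm + Md² gives I = 0.77458 + (5.5)(0.82)² = 4.4728 kg m².

4.47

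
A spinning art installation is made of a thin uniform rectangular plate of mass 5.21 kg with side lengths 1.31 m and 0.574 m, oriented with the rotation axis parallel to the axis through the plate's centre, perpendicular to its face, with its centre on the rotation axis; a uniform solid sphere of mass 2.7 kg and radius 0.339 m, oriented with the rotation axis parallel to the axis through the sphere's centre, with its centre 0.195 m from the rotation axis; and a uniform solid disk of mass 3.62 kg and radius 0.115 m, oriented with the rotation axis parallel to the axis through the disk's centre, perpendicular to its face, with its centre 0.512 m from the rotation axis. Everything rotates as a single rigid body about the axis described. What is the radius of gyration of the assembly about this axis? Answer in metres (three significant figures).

0.426

Rectangular plate: I_cm = (1/12)M(a²+b²) = (1/12)(5.21)[(1.31)² + (0.574)²] = 0.88812 kg m²; axis through the centre, so I = 0.88812 kg m².
Solid sphere: I_cm = (2/5)MR² = (2/5)(2.7)(0.339)² = 0.12411 kg m²; centre at d = 0.195 m, so the parallel axis theorem gives I = 0.12411 + (2.7)(0.195)² = 0.22678 kg m².
Solid disk: I_cm = (1/2)MR² = (1/2)(3.62)(0.115)² = 0.023937 kg m²; centre at d = 0.512 m, so the parallel axis theorem gives I = 0.023937 + (3.62)(0.512)² = 0.9729 kg m².
Total I = 2.0878 kg m²; total mass M = 11.53 kg.
k = √(I/M) = √(2.0878/11.53) = 0.42553 m.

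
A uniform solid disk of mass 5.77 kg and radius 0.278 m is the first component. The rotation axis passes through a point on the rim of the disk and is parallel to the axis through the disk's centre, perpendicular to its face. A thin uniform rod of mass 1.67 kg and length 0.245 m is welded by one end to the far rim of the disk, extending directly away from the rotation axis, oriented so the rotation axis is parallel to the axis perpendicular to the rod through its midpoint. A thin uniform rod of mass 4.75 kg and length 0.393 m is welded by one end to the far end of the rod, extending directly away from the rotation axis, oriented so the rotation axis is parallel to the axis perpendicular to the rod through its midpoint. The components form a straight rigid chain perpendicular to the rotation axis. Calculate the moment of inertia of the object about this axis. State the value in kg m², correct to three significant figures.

Solid disk: I_cm = (1/2)MR² = (1/2)(5.77)(0.278)² = 0.22296 kg m²; centre at d = 0.278 m, so the parallel axis theorem gives I = 0.22296 + (5.77)(0.278)² = 0.66889 kg m².
Thin rod: I_cm = (1/12)ML² = (1/12)(1.67)(0.245)² = 0.0083535 kg m²; centre at d = 0.278 + 0.278 + 0.1225 = 0.6785 m, so the parallel axis theorem gives I = 0.0083535 + (1.67)(0.6785)² = 0.77716 kg m².
Thin rod: I_cm = (1/12)ML² = (1/12)(4.75)(0.393)² = 0.061136 kg m²; centre at d = 0.278 + 0.278 + 0.1225 + 0.1225 + 0.1965 = 0.9975 m, so the parallel axis theorem gives I = 0.061136 + (4.75)(0.9975)² = 4.7874 kg m².
Total I = 0.66889 + 0.77716 + 4.7874 = 6.2335 kg m².

6.23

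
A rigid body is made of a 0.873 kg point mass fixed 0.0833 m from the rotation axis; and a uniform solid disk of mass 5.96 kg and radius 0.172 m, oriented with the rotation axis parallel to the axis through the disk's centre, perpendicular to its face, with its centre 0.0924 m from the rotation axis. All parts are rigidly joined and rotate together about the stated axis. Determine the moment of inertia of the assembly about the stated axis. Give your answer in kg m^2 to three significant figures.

0.145

Point mass: I_cm = 0; centre at d = 0.0833 m, so the parallel axis theorem gives I = 0 + (0.873)(0.0833)² = 0.0060577 kg m^2.
Solid disk: I_cm = (1/2)MR² = (1/2)(5.96)(0.172)² = 0.08816 kg m^2; centre at d = 0.0924 m, so the parallel axis theorem gives I = 0.08816 + (5.96)(0.0924)² = 0.13905 kg m^2.
Total I = 0.0060577 + 0.13905 = 0.1451 kg m^2.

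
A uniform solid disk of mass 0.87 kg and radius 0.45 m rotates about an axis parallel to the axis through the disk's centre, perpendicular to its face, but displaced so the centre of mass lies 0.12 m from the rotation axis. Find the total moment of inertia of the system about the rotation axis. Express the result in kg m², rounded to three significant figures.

0.101

I_cm = (1/2)MR² = (1/2)(0.87)(0.45)² = 0.088087 kg m²; centre at d = 0.12 m, so I = I_cm + Md² gives I = 0.088087 + (0.87)(0.12)² = 0.10062 kg m².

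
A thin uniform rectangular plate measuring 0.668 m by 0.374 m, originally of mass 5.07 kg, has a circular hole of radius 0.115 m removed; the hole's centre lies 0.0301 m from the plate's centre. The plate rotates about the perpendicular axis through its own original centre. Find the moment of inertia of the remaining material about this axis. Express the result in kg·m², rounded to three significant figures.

Unpierced body about its centre: I₀ = (1/12)M(a²+b²) = (1/12)(5.07)[(0.668)² + (0.374)²] = 0.24763 kg·m².
The removed disk has mass m = M·πr²/(ab) = (5.07)·π(0.115)²/(0.668·0.374) = 0.84315 kg (same uniform areal density).
Its moment of inertia about the rotation axis (parallel-axis theorem): I_hole = (1/2)mr² + md² = (1/2)(0.84315)(0.115)² + (0.84315)(0.0301)² = 0.0063392 kg·m².
Treating the hole as negative mass, I = I₀ − I_hole = 0.24763 − 0.0063392 = 0.24129 kg·m².

0.241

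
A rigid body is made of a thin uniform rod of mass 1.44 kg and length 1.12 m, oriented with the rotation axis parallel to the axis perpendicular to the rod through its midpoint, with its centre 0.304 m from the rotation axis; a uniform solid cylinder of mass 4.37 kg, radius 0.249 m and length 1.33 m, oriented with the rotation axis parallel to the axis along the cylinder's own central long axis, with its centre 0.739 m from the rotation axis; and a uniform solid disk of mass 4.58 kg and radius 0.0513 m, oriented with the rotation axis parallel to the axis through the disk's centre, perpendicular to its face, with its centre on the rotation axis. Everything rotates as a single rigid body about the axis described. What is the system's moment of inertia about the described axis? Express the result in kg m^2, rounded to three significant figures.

Thin rod: I_cm = (1/12)ML² = (1/12)(1.44)(1.12)² = 0.15053 kg m^2; centre at d = 0.304 m, so I = I_cm + Md² gives I = 0.15053 + (1.44)(0.304)² = 0.28361 kg m^2.
Solid cylinder: I_cm = (1/2)MR² = (1/2)(4.37)(0.249)² = 0.13547 kg m^2; centre at d = 0.739 m, so I = I_cm + Md² gives I = 0.13547 + (4.37)(0.739)² = 2.522 kg m^2.
Solid disk: I_cm = (1/2)MR² = (1/2)(4.58)(0.0513)² = 0.0060266 kg m^2; axis through the centre, so I = 0.0060266 kg m^2.
Total I = 0.28361 + 2.522 + 0.0060266 = 2.8117 kg m^2.

2.81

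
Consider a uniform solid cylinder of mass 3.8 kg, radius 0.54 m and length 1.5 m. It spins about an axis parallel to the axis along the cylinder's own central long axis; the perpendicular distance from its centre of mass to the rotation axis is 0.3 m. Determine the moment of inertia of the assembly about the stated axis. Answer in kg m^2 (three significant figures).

0.896

I_cm = (1/2)MR² = (1/2)(3.8)(0.54)² = 0.55404 kg m^2; centre at d = 0.3 m, so the parallel axis theorem gives I = 0.55404 + (3.8)(0.3)² = 0.89604 kg m^2.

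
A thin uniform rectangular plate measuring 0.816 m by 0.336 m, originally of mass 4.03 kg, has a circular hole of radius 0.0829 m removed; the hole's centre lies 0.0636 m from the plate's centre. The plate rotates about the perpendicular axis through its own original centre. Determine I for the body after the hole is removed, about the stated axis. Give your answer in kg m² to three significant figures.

Unpierced body about its centre: I₀ = (1/12)M(a²+b²) = (1/12)(4.03)[(0.816)² + (0.336)²] = 0.26153 kg m².
The removed disk has mass m = M·πr²/(ab) = (4.03)·π(0.0829)²/(0.816·0.336) = 0.31735 kg (same uniform areal density).
Its moment of inertia about the rotation axis (parallel-axis theorem): I_hole = (1/2)mr² + md² = (1/2)(0.31735)(0.0829)² + (0.31735)(0.0636)² = 0.0023741 kg m².
Treating the hole as negative mass, I = I₀ − I_hole = 0.26153 − 0.0023741 = 0.25916 kg m².

0.259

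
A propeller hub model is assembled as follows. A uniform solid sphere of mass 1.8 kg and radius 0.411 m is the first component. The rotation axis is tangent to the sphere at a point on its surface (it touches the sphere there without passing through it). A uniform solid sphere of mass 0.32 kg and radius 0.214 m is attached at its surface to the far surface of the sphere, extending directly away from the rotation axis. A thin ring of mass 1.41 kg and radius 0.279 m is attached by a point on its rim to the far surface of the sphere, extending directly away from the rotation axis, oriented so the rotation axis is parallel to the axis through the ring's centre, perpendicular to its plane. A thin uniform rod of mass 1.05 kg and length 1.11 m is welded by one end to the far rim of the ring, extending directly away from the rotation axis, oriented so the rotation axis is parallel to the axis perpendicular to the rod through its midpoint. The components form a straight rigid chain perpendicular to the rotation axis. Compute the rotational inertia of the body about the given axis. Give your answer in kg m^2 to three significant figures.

10.2

Solid sphere: I_cm = (2/5)MR² = (2/5)(1.8)(0.411)² = 0.12162 kg m^2; centre at d = 0.411 m, so the parallel axis theorem gives I = 0.12162 + (1.8)(0.411)² = 0.42568 kg m^2.
Solid sphere: I_cm = (2/5)MR² = (2/5)(0.32)(0.214)² = 0.0058619 kg m^2; centre at d = 0.411 + 0.411 + 0.214 = 1.036 m, so the parallel axis theorem gives I = 0.0058619 + (0.32)(1.036)² = 0.34932 kg m^2.
Thin ring: I_cm = MR² = (1.41)(0.279)² = 0.10976 kg m^2; centre at d = 0.411 + 0.411 + 0.214 + 0.214 + 0.279 = 1.529 m, so the parallel axis theorem gives I = 0.10976 + (1.41)(1.529)² = 3.4061 kg m^2.
Thin rod: I_cm = (1/12)ML² = (1/12)(1.05)(1.11)² = 0.10781 kg m^2; centre at d = 0.411 + 0.411 + 0.214 + 0.214 + 0.279 + 0.279 + 0.555 = 2.363 m, so the parallel axis theorem gives I = 0.10781 + (1.05)(2.363)² = 5.9708 kg m^2.
Total I = 0.42568 + 0.34932 + 3.4061 + 5.9708 = 10.152 kg m^2.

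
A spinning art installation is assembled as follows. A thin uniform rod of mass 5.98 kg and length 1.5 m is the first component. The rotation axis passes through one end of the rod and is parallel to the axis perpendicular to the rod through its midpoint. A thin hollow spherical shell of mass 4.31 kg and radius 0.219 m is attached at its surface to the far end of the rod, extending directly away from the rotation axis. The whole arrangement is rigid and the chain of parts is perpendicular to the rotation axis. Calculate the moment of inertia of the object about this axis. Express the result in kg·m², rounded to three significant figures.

17.4

Thin rod: I_cm = (1/12)ML² = (1/12)(5.98)(1.5)² = 1.1213 kg·m²; centre at d = 0.75 m, so I = I_cm + Md² gives I = 1.1213 + (5.98)(0.75)² = 4.485 kg·m².
Spherical shell: I_cm = (2/3)MR² = (2/3)(4.31)(0.219)² = 0.13781 kg·m²; centre at d = 0.75 + 0.75 + 0.219 = 1.719 m, so I = I_cm + Md² gives I = 0.13781 + (4.31)(1.719)² = 12.874 kg·m².
Total I = 4.485 + 12.874 = 17.359 kg·m².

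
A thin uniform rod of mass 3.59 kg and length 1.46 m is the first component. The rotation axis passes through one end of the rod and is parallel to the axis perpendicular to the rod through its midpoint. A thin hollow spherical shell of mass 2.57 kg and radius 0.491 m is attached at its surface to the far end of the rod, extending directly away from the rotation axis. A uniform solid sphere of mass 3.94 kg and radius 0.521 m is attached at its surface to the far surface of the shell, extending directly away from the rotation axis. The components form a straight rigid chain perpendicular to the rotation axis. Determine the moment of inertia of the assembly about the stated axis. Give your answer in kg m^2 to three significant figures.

Thin rod: I_cm = (1/12)ML² = (1/12)(3.59)(1.46)² = 0.6377 kg m^2; centre at d = 0.73 m, so I = I_cm + Md² gives I = 0.6377 + (3.59)(0.73)² = 2.5508 kg m^2.
Spherical shell: I_cm = (2/3)MR² = (2/3)(2.57)(0.491)² = 0.41305 kg m^2; centre at d = 0.73 + 0.73 + 0.491 = 1.951 m, so I = I_cm + Md² gives I = 0.41305 + (2.57)(1.951)² = 10.196 kg m^2.
Solid sphere: I_cm = (2/5)MR² = (2/5)(3.94)(0.521)² = 0.42779 kg m^2; centre at d = 0.73 + 0.73 + 0.491 + 0.491 + 0.521 = 2.963 m, so I = I_cm + Md² gives I = 0.42779 + (3.94)(2.963)² = 35.019 kg m^2.
Total I = 2.5508 + 10.196 + 35.019 = 47.765 kg m^2.

47.8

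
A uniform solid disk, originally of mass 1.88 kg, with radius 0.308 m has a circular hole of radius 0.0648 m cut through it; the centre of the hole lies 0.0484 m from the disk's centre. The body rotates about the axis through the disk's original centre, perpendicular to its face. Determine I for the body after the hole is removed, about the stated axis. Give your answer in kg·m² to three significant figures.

0.0888

Unpierced body about its centre: I₀ = (1/2)MR² = (1/2)(1.88)(0.308)² = 0.089172 kg·m².
The removed disk has mass m = M·(r/R)² = (1.88)(0.0648/0.308)² = 0.083216 kg (same uniform areal density).
Its moment of inertia about the rotation axis (parallel-axis theorem): I_hole = (1/2)mr² + md² = (1/2)(0.083216)(0.0648)² + (0.083216)(0.0484)² = 0.00036965 kg·m².
Treating the hole as negative mass, I = I₀ − I_hole = 0.089172 − 0.00036965 = 0.088803 kg·m².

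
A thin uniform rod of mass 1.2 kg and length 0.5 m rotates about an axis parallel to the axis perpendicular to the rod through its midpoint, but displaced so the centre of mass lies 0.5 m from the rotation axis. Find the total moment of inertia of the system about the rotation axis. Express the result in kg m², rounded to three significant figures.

0.325

I_cm = (1/12)ML² = (1/12)(1.2)(0.5)² = 0.025 kg m²; centre at d = 0.5 m, so the parallel axis theorem gives I = 0.025 + (1.2)(0.5)² = 0.325 kg m².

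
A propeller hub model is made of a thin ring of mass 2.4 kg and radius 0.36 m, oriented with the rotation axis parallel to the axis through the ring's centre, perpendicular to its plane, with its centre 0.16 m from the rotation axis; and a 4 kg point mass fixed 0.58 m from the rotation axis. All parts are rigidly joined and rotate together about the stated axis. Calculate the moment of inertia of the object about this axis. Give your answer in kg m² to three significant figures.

1.72

Thin ring: I_cm = MR² = (2.4)(0.36)² = 0.31104 kg m²; centre at d = 0.16 m, so the parallel axis theorem gives I = 0.31104 + (2.4)(0.16)² = 0.37248 kg m².
Point mass: I_cm = 0; centre at d = 0.58 m, so the parallel axis theorem gives I = 0 + (4)(0.58)² = 1.3456 kg m².
Total I = 0.37248 + 1.3456 = 1.7181 kg m².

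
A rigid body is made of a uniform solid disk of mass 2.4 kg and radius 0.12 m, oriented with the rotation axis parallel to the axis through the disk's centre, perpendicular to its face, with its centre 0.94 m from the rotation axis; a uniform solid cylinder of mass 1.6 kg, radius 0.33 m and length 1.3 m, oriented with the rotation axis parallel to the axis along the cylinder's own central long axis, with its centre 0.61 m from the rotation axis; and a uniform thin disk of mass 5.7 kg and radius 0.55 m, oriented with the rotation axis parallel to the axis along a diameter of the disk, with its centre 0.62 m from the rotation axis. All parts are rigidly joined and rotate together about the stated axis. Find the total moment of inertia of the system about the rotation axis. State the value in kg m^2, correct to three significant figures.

Solid disk: I_cm = (1/2)MR² = (1/2)(2.4)(0.12)² = 0.01728 kg m^2; centre at d = 0.94 m, so the parallel axis theorem gives I = 0.01728 + (2.4)(0.94)² = 2.1379 kg m^2.
Solid cylinder: I_cm = (1/2)MR² = (1/2)(1.6)(0.33)² = 0.08712 kg m^2; centre at d = 0.61 m, so the parallel axis theorem gives I = 0.08712 + (1.6)(0.61)² = 0.68248 kg m^2.
Thin disk: I_cm = (1/4)MR² = (1/4)(5.7)(0.55)² = 0.43106 kg m^2; centre at d = 0.62 m, so the parallel axis theorem gives I = 0.43106 + (5.7)(0.62)² = 2.6221 kg m^2.
Total I = 2.1379 + 0.68248 + 2.6221 = 5.4425 kg m^2.

5.44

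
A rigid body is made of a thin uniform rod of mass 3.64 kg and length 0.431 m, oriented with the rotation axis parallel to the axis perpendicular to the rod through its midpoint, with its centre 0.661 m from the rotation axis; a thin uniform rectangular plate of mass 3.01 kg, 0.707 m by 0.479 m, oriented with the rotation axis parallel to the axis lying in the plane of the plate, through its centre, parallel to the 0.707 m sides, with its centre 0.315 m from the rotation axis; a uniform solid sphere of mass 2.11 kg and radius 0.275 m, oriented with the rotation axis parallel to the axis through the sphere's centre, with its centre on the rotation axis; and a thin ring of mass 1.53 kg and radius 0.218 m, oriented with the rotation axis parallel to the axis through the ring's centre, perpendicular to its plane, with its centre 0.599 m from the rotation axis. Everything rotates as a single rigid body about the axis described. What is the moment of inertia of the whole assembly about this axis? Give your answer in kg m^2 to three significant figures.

2.69

Thin rod: I_cm = (1/12)ML² = (1/12)(3.64)(0.431)² = 0.056348 kg m^2; centre at d = 0.661 m, so I = I_cm + Md² gives I = 0.056348 + (3.64)(0.661)² = 1.6467 kg m^2.
Rectangular plate: I_cm = (1/12)Mb² = (1/12)(3.01)(0.479)² = 0.057551 kg m^2; centre at d = 0.315 m, so I = I_cm + Md² gives I = 0.057551 + (3.01)(0.315)² = 0.35622 kg m^2.
Solid sphere: I_cm = (2/5)MR² = (2/5)(2.11)(0.275)² = 0.063828 kg m^2; axis through the centre, so I = 0.063828 kg m^2.
Thin ring: I_cm = MR² = (1.53)(0.218)² = 0.072712 kg m^2; centre at d = 0.599 m, so I = I_cm + Md² gives I = 0.072712 + (1.53)(0.599)² = 0.62168 kg m^2.
Total I = 1.6467 + 0.35622 + 0.063828 + 0.62168 = 2.6885 kg m^2.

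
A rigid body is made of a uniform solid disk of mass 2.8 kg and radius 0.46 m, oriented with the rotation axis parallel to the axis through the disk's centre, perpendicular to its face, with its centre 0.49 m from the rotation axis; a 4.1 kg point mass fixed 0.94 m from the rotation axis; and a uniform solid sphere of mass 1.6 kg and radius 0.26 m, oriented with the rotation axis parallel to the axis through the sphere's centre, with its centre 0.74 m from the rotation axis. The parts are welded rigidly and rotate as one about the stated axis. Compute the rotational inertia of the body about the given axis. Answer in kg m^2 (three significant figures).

5.51

Solid disk: I_cm = (1/2)MR² = (1/2)(2.8)(0.46)² = 0.29624 kg m^2; centre at d = 0.49 m, so I = I_cm + Md² gives I = 0.29624 + (2.8)(0.49)² = 0.96852 kg m^2.
Point mass: I_cm = 0; centre at d = 0.94 m, so I = I_cm + Md² gives I = 0 + (4.1)(0.94)² = 3.6228 kg m^2.
Solid sphere: I_cm = (2/5)MR² = (2/5)(1.6)(0.26)² = 0.043264 kg m^2; centre at d = 0.74 m, so I = I_cm + Md² gives I = 0.043264 + (1.6)(0.74)² = 0.91942 kg m^2.
Total I = 0.96852 + 3.6228 + 0.91942 = 5.5107 kg m^2.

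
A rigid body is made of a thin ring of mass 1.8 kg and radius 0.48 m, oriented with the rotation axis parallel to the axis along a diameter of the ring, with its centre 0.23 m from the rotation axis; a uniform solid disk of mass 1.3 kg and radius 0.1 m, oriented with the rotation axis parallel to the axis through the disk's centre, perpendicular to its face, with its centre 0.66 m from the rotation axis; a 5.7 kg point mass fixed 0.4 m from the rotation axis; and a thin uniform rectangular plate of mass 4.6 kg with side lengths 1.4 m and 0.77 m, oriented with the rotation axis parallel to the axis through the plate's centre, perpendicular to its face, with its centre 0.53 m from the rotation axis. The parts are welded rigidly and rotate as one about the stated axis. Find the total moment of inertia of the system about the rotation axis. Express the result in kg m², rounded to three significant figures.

Thin ring: I_cm = (1/2)MR² = (1/2)(1.8)(0.48)² = 0.20736 kg m²; centre at d = 0.23 m, so the parallel axis theorem gives I = 0.20736 + (1.8)(0.23)² = 0.30258 kg m².
Solid disk: I_cm = (1/2)MR² = (1/2)(1.3)(0.1)² = 0.0065 kg m²; centre at d = 0.66 m, so the parallel axis theorem gives I = 0.0065 + (1.3)(0.66)² = 0.57278 kg m².
Point mass: I_cm = 0; centre at d = 0.4 m, so the parallel axis theorem gives I = 0 + (5.7)(0.4)² = 0.912 kg m².
Rectangular plate: I_cm = (1/12)M(a²+b²) = (1/12)(4.6)[(1.4)² + (0.77)²] = 0.97861 kg m²; centre at d = 0.53 m, so the parallel axis theorem gives I = 0.97861 + (4.6)(0.53)² = 2.2708 kg m².
Total I = 0.30258 + 0.57278 + 0.912 + 2.2708 = 4.0581 kg m².

4.06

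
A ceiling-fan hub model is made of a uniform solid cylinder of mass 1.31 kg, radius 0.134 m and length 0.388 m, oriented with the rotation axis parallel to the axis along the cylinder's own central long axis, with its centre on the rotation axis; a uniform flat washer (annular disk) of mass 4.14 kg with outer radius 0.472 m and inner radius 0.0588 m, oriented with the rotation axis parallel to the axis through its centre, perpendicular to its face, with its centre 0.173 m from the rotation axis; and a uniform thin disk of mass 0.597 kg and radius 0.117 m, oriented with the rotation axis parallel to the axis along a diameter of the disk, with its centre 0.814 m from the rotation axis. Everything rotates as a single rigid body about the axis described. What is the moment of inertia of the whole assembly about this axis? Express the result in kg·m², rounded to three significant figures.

1.00

Solid cylinder: I_cm = (1/2)MR² = (1/2)(1.31)(0.134)² = 0.011761 kg·m²; axis through the centre, so I = 0.011761 kg·m².
Annular disk: I_cm = (1/2)M(R²+r²) = (1/2)(4.14)[(0.472)² + (0.0588)²] = 0.46832 kg·m²; centre at d = 0.173 m, so I = I_cm + Md² gives I = 0.46832 + (4.14)(0.173)² = 0.59223 kg·m².
Thin disk: I_cm = (1/4)MR² = (1/4)(0.597)(0.117)² = 0.0020431 kg·m²; centre at d = 0.814 m, so I = I_cm + Md² gives I = 0.0020431 + (0.597)(0.814)² = 0.39761 kg·m².
Total I = 0.011761 + 0.59223 + 0.39761 = 1.0016 kg·m².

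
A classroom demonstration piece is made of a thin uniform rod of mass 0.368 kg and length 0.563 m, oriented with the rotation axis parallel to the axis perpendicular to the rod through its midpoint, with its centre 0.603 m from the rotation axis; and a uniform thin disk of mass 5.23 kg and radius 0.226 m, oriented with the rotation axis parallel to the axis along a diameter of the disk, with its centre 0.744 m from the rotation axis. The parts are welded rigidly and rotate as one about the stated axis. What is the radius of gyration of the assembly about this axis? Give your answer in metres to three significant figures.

0.745

Thin rod: I_cm = (1/12)ML² = (1/12)(0.368)(0.563)² = 0.0097204 kg m^2; centre at d = 0.603 m, so the parallel axis theorem gives I = 0.0097204 + (0.368)(0.603)² = 0.14353 kg m^2.
Thin disk: I_cm = (1/4)MR² = (1/4)(5.23)(0.226)² = 0.066782 kg m^2; centre at d = 0.744 m, so the parallel axis theorem gives I = 0.066782 + (5.23)(0.744)² = 2.9618 kg m^2.
Total I = 3.1053 kg m^2; total mass M = 5.598 kg.
k = √(I/M) = √(3.1053/5.598) = 0.74479 m.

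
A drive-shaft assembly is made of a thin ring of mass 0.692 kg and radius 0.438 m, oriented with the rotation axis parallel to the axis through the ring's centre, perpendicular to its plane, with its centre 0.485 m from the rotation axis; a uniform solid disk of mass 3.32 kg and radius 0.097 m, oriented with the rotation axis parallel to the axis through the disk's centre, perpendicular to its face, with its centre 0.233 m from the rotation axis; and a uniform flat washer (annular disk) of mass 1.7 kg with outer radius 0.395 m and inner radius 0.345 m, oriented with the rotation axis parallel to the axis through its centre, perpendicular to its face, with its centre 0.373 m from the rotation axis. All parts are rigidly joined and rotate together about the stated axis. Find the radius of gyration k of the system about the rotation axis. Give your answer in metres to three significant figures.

0.410

Thin ring: I_cm = MR² = (0.692)(0.438)² = 0.13276 kg·m²; centre at d = 0.485 m, so I = I_cm + Md² gives I = 0.13276 + (0.692)(0.485)² = 0.29553 kg·m².
Solid disk: I_cm = (1/2)MR² = (1/2)(3.32)(0.097)² = 0.015619 kg·m²; centre at d = 0.233 m, so I = I_cm + Md² gives I = 0.015619 + (3.32)(0.233)² = 0.19586 kg·m².
Annular disk: I_cm = (1/2)M(R²+r²) = (1/2)(1.7)[(0.395)² + (0.345)²] = 0.23379 kg·m²; centre at d = 0.373 m, so I = I_cm + Md² gives I = 0.23379 + (1.7)(0.373)² = 0.47031 kg·m².
Total I = 0.9617 kg·m²; total mass M = 5.712 kg.
k = √(I/M) = √(0.9617/5.712) = 0.41032 m.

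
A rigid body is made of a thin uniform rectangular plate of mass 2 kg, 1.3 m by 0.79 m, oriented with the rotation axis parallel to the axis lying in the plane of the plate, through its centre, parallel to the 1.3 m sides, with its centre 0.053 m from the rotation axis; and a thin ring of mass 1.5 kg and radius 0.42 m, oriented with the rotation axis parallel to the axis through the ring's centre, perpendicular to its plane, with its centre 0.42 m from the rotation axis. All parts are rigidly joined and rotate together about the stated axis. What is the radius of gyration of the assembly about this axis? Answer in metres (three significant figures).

Rectangular plate: I_cm = (1/12)Mb² = (1/12)(2)(0.79)² = 0.10402 kg·m²; centre at d = 0.053 m, so the parallel axis theorem gives I = 0.10402 + (2)(0.053)² = 0.10963 kg·m².
Thin ring: I_cm = MR² = (1.5)(0.42)² = 0.2646 kg·m²; centre at d = 0.42 m, so the parallel axis theorem gives I = 0.2646 + (1.5)(0.42)² = 0.5292 kg·m².
Total I = 0.63883 kg·m²; total mass M = 3.5 kg.
k = √(I/M) = √(0.63883/3.5) = 0.42723 m.

0.427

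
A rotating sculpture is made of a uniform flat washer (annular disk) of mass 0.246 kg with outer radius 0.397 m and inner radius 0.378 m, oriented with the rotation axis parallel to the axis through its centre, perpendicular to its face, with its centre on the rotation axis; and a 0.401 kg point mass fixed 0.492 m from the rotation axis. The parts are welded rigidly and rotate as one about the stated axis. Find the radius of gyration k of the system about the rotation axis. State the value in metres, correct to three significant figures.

Annular disk: I_cm = (1/2)M(R²+r²) = (1/2)(0.246)[(0.397)² + (0.378)²] = 0.036961 kg m²; axis through the centre, so I = 0.036961 kg m².
Point mass: I_cm = 0; centre at d = 0.492 m, so I = I_cm + Md² gives I = 0 + (0.401)(0.492)² = 0.097068 kg m².
Total I = 0.13403 kg m²; total mass M = 0.647 kg.
k = √(I/M) = √(0.13403/0.647) = 0.45514 m.

0.455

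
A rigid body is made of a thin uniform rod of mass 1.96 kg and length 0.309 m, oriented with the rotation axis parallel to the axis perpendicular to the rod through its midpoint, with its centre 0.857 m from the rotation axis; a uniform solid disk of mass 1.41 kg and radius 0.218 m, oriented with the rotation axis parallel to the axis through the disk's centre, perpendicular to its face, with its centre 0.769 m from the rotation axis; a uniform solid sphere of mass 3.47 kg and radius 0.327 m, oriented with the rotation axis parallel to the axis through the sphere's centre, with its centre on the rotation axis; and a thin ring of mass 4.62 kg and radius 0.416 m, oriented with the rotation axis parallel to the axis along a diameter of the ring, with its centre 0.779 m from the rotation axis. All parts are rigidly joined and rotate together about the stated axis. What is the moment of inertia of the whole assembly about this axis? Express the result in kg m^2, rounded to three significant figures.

5.67

Thin rod: I_cm = (1/12)ML² = (1/12)(1.96)(0.309)² = 0.015595 kg m^2; centre at d = 0.857 m, so I = I_cm + Md² gives I = 0.015595 + (1.96)(0.857)² = 1.4551 kg m^2.
Solid disk: I_cm = (1/2)MR² = (1/2)(1.41)(0.218)² = 0.033504 kg m^2; centre at d = 0.769 m, so I = I_cm + Md² gives I = 0.033504 + (1.41)(0.769)² = 0.86732 kg m^2.
Solid sphere: I_cm = (2/5)MR² = (2/5)(3.47)(0.327)² = 0.14842 kg m^2; axis through the centre, so I = 0.14842 kg m^2.
Thin ring: I_cm = (1/2)MR² = (1/2)(4.62)(0.416)² = 0.39976 kg m^2; centre at d = 0.779 m, so I = I_cm + Md² gives I = 0.39976 + (4.62)(0.779)² = 3.2034 kg m^2.
Total I = 1.4551 + 0.86732 + 0.14842 + 3.2034 = 5.6742 kg m^2.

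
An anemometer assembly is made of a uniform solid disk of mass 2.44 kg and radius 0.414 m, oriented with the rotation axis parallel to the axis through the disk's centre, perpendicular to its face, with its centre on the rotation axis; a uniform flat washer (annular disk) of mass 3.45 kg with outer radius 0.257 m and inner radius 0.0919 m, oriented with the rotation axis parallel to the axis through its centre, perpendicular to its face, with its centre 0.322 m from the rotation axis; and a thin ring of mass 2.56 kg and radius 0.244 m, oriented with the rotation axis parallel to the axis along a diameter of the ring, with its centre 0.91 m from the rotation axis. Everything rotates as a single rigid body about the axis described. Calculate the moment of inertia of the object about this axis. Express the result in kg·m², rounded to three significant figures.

2.89

Solid disk: I_cm = (1/2)MR² = (1/2)(2.44)(0.414)² = 0.2091 kg·m²; axis through the centre, so I = 0.2091 kg·m².
Annular disk: I_cm = (1/2)M(R²+r²) = (1/2)(3.45)[(0.257)² + (0.0919)²] = 0.1285 kg·m²; centre at d = 0.322 m, so the parallel axis theorem gives I = 0.1285 + (3.45)(0.322)² = 0.48621 kg·m².
Thin ring: I_cm = (1/2)MR² = (1/2)(2.56)(0.244)² = 0.076206 kg·m²; centre at d = 0.91 m, so the parallel axis theorem gives I = 0.076206 + (2.56)(0.91)² = 2.1961 kg·m².
Total I = 0.2091 + 0.48621 + 2.1961 = 2.8915 kg·m².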